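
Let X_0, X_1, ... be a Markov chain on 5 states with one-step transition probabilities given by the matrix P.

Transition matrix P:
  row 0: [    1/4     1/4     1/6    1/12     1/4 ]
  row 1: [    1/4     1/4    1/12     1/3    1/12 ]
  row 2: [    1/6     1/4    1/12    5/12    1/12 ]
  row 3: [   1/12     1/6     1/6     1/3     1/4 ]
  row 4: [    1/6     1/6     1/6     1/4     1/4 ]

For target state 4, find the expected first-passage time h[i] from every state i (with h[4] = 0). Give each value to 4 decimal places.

h = [5.2888, 6.0827, 6.0753, 5.2006, 0.0000]

First-step conditioning: h[4] = 0; for i ≠ 4, h[i] = 1 + Σ_k P[i][k]·h[k].
  h[0] = 1 + 1/4·h[0] + 1/4·h[1] + 1/6·h[2] + 1/12·h[3]
  h[1] = 1 + 1/4·h[0] + 1/4·h[1] + 1/12·h[2] + 1/3·h[3]
  h[2] = 1 + 1/6·h[0] + 1/4·h[1] + 1/12·h[2] + 5/12·h[3]
  h[3] = 1 + 1/12·h[0] + 1/6·h[1] + 1/6·h[2] + 1/3·h[3]
Solving the 4×4 linear system over states ≠ 4 gives exactly h = [17268/3265, 3972/653, 19836/3265, 3396/653, 0] (h[4] = 0 is the target).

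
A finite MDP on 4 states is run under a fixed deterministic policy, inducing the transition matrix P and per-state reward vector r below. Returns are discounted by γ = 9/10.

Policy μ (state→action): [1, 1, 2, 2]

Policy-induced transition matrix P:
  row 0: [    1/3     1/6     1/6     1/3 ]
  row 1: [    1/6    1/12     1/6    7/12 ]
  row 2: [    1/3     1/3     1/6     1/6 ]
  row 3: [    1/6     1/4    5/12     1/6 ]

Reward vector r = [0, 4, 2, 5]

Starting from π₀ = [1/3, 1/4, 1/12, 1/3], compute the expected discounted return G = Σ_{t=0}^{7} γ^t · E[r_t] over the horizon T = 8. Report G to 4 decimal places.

G = 16.1217

t=0: π = [0.3333, 0.2500, 0.0833, 0.3333], E[r] = 2.8333, γ^t·E[r] = 2.833333, running G = 2.833333
t=1: π = [0.2361, 0.1875, 0.2500, 0.3264], E[r] = 2.8819, γ^t·E[r] = 2.593750, running G = 5.427083
t=2: π = [0.2477, 0.2199, 0.2483, 0.2841], E[r] = 2.7969, γ^t·E[r] = 2.265469, running G = 7.692552
t=3: π = [0.2493, 0.2134, 0.2377, 0.2996], E[r] = 2.8269, γ^t·E[r] = 2.060789, running G = 9.753341
t=4: π = [0.2478, 0.2135, 0.2416, 0.2971], E[r] = 2.8227, γ^t·E[r] = 1.851950, running G = 11.605291
t=5: π = [0.2482, 0.2139, 0.2410, 0.2969], E[r] = 2.8221, γ^t·E[r] = 1.666412, running G = 13.271703
t=6: π = [0.2482, 0.2137, 0.2409, 0.2972], E[r] = 2.8226, γ^t·E[r] = 1.500036, running G = 14.771739
t=7: π = [0.2482, 0.2138, 0.2410, 0.2971], E[r] = 2.8224, γ^t·E[r] = 1.349968, running G = 16.121707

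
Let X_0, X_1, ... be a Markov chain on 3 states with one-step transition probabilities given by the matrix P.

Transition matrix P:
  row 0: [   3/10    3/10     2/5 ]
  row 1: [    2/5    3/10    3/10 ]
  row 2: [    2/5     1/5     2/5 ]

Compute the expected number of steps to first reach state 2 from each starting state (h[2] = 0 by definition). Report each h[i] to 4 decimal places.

First-step conditioning: h[2] = 0; for i ≠ 2, h[i] = 1 + Σ_k P[i][k]·h[k].
  h[0] = 1 + 3/10·h[0] + 3/10·h[1]
  h[1] = 1 + 2/5·h[0] + 3/10·h[1]
Solving the 2×2 linear system over states ≠ 2 gives exactly h = [100/37, 110/37, 0] (h[2] = 0 is the target).

h = [2.7027, 2.9730, 0.0000]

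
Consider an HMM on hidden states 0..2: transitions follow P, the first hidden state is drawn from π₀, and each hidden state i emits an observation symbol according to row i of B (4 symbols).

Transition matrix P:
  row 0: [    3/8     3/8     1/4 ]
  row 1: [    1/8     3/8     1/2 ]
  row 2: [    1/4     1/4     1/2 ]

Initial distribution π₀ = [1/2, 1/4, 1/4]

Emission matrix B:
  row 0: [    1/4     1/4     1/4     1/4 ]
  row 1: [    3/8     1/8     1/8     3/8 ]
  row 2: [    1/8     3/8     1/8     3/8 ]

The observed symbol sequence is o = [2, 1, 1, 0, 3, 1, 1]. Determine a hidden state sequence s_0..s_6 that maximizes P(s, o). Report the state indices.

t=0: δ = [1.250e-01, 3.125e-02, 3.125e-02]  (obs o_0=2)
t=1: δ = [1.172e-02, 5.859e-03, 1.172e-02]  ψ = [0, 0, 0]  (obs o_1=1)
t=2: δ = [1.099e-03, 5.493e-04, 2.197e-03]  ψ = [0, 0, 2]  (obs o_2=1)
t=3: δ = [1.373e-04, 2.060e-04, 1.373e-04]  ψ = [2, 2, 2]  (obs o_3=0)
t=4: δ = [1.287e-05, 2.897e-05, 3.862e-05]  ψ = [0, 1, 1]  (obs o_4=3)
t=5: δ = [2.414e-06, 1.358e-06, 7.242e-06]  ψ = [2, 1, 2]  (obs o_5=1)
t=6: δ = [4.526e-07, 2.263e-07, 1.358e-06]  ψ = [2, 2, 2]  (obs o_6=1)
backtrack: best end state = 2; path = [0, 2, 2, 1, 2, 2, 2]

path = [0, 2, 2, 1, 2, 2, 2]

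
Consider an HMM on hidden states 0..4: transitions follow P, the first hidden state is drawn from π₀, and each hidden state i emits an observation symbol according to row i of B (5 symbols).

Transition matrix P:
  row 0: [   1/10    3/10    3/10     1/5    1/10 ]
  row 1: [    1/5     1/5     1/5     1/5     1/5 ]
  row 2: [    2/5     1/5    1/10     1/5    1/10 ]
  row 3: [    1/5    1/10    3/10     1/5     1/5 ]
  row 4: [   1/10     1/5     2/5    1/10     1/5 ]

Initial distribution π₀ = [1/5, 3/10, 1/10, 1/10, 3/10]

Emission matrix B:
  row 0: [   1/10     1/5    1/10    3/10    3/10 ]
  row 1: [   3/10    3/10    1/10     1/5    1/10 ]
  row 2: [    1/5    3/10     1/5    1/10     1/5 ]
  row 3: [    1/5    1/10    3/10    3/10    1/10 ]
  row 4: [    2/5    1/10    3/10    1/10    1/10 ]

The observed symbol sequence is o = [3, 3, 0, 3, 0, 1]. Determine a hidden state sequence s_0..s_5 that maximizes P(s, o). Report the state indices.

t=0: δ = [6.000e-02, 6.000e-02, 1.000e-02, 3.000e-02, 3.000e-02]  (obs o_0=3)
t=1: δ = [3.600e-03, 3.600e-03, 1.800e-03, 3.600e-03, 1.200e-03]  ψ = [1, 0, 0, 0, 1]  (obs o_1=3)
t=2: δ = [7.200e-05, 3.240e-04, 2.160e-04, 1.440e-04, 2.880e-04]  ψ = [1, 0, 0, 0, 1]  (obs o_2=0)
t=3: δ = [2.592e-05, 1.296e-05, 1.152e-05, 1.944e-05, 6.480e-06]  ψ = [2, 1, 4, 1, 1]  (obs o_3=3)
t=4: δ = [4.608e-07, 2.333e-06, 1.555e-06, 1.037e-06, 1.555e-06]  ψ = [2, 0, 0, 0, 3]  (obs o_4=0)
t=5: δ = [1.244e-07, 1.400e-07, 1.866e-07, 4.666e-08, 4.666e-08]  ψ = [2, 1, 4, 1, 1]  (obs o_5=1)
backtrack: best end state = 2; path = [1, 0, 1, 3, 4, 2]

path = [1, 0, 1, 3, 4, 2]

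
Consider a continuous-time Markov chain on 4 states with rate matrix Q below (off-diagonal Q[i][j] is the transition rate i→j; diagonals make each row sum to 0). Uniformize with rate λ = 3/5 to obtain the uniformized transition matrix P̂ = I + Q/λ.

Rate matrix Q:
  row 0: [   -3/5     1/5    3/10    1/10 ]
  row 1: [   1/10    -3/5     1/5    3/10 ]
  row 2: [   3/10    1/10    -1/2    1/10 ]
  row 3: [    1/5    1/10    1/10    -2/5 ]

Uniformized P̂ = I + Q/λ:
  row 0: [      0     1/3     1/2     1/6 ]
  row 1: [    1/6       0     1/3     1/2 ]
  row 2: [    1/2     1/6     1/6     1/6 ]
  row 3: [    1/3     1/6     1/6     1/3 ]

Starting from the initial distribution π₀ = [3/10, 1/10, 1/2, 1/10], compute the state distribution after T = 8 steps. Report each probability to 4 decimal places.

t=0: π = [0.3000, 0.1000, 0.5000, 0.1000]
t=1: π = [0.3000, 0.2000, 0.2833, 0.2167]
t=2: π = [0.2472, 0.1833, 0.3000, 0.2694]
t=3: π = [0.2704, 0.1773, 0.2796, 0.2727]
t=4: π = [0.2603, 0.1822, 0.2863, 0.2712]
t=5: π = [0.2639, 0.1797, 0.2838, 0.2726]
t=6: π = [0.2627, 0.1807, 0.2846, 0.2720]
t=7: π = [0.2631, 0.1803, 0.2844, 0.2722]
t=8: π = [0.2630, 0.1805, 0.2844, 0.2722]

π = [0.2630, 0.1805, 0.2844, 0.2722]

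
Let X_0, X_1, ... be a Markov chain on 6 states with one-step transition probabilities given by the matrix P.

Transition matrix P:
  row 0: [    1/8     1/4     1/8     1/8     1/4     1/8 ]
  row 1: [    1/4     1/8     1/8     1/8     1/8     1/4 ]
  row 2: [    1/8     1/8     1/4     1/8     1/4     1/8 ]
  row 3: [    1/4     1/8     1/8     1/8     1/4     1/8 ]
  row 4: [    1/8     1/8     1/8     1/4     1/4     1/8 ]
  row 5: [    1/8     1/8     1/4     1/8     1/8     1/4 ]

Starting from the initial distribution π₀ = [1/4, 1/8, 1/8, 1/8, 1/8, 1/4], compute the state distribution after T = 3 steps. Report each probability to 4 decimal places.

π = [0.1619, 0.1453, 0.1667, 0.1511, 0.2112, 0.1638]

t=0: π = [0.2500, 0.1250, 0.1250, 0.1250, 0.1250, 0.2500]
t=1: π = [0.1563, 0.1563, 0.1719, 0.1406, 0.2031, 0.1719]
t=2: π = [0.1621, 0.1445, 0.1680, 0.1504, 0.2090, 0.1660]
t=3: π = [0.1619, 0.1453, 0.1667, 0.1511, 0.2112, 0.1638]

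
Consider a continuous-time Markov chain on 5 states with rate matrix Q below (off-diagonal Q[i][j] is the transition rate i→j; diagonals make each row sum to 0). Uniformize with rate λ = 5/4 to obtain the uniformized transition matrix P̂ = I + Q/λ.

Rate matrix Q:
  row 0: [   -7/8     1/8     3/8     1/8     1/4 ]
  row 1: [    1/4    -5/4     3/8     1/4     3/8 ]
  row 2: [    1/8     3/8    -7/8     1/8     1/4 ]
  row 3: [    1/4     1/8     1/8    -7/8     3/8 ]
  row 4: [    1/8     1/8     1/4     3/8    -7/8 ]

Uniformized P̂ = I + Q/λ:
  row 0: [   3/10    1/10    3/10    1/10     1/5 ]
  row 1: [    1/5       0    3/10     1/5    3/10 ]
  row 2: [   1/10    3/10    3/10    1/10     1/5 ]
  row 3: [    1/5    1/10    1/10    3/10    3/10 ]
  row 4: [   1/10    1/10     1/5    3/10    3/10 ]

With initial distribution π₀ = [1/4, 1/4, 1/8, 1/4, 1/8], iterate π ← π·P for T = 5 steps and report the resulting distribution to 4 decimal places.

π = [0.1675, 0.1332, 0.2328, 0.2066, 0.2600]

t=0: π = [0.2500, 0.2500, 0.1250, 0.2500, 0.1250]
t=1: π = [0.2000, 0.1000, 0.2375, 0.2000, 0.2625]
t=2: π = [0.1700, 0.1375, 0.2338, 0.2025, 0.2563]
t=3: π = [0.1680, 0.1330, 0.2339, 0.2055, 0.2596]
t=4: π = [0.1675, 0.1335, 0.2329, 0.2063, 0.2598]
t=5: π = [0.1675, 0.1332, 0.2328, 0.2066, 0.2600]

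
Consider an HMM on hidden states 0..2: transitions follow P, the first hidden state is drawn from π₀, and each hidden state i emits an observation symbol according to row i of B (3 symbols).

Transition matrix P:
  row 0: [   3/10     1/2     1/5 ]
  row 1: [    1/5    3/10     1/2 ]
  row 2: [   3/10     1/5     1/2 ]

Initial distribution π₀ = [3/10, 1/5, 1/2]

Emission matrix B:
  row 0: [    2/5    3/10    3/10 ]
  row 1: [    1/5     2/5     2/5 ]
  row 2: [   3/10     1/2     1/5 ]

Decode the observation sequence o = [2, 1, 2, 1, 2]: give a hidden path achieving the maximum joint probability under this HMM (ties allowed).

path = [2, 2, 2, 2, 2]

t=0: δ = [9.000e-02, 8.000e-02, 1.000e-01]  (obs o_0=2)
t=1: δ = [9.000e-03, 1.800e-02, 2.500e-02]  ψ = [2, 0, 2]  (obs o_1=1)
t=2: δ = [2.250e-03, 2.160e-03, 2.500e-03]  ψ = [2, 1, 2]  (obs o_2=2)
t=3: δ = [2.250e-04, 4.500e-04, 6.250e-04]  ψ = [2, 0, 2]  (obs o_3=1)
t=4: δ = [5.625e-05, 5.400e-05, 6.250e-05]  ψ = [2, 1, 2]  (obs o_4=2)
backtrack: best end state = 2; path = [2, 2, 2, 2, 2]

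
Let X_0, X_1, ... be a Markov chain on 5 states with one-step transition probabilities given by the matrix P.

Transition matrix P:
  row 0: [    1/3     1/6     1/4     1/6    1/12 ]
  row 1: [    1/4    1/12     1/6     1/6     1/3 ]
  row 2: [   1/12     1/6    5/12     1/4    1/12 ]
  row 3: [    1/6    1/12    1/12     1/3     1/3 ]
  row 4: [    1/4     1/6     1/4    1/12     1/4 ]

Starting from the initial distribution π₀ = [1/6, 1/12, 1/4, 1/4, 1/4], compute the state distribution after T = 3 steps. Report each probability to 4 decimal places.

π = [0.2097, 0.1382, 0.2452, 0.2040, 0.2030]

t=0: π = [0.1667, 0.0833, 0.2500, 0.2500, 0.2500]
t=1: π = [0.2014, 0.1389, 0.2431, 0.2083, 0.2083]
t=2: π = [0.2089, 0.1377, 0.2442, 0.2043, 0.2049]
t=3: π = [0.2097, 0.1382, 0.2452, 0.2040, 0.2030]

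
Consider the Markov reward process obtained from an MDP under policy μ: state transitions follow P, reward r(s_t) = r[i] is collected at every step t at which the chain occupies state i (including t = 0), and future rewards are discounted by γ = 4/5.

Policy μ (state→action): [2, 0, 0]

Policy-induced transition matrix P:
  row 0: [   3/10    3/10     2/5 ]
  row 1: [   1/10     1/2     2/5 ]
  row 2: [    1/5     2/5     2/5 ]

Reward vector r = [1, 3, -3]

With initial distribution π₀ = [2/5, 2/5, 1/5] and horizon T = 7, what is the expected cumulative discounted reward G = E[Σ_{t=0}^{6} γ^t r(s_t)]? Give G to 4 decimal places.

G = 1.6902

t=0: π = [0.4000, 0.4000, 0.2000], E[r] = 1.0000, γ^t·E[r] = 1.000000, running G = 1.000000
t=1: π = [0.2000, 0.4000, 0.4000], E[r] = 0.2000, γ^t·E[r] = 0.160000, running G = 1.160000
t=2: π = [0.1800, 0.4200, 0.4000], E[r] = 0.2400, γ^t·E[r] = 0.153600, running G = 1.313600
t=3: π = [0.1760, 0.4240, 0.4000], E[r] = 0.2480, γ^t·E[r] = 0.126976, running G = 1.440576
t=4: π = [0.1752, 0.4248, 0.4000], E[r] = 0.2496, γ^t·E[r] = 0.102236, running G = 1.542812
t=5: π = [0.1750, 0.4250, 0.4000], E[r] = 0.2499, γ^t·E[r] = 0.081894, running G = 1.624706
t=6: π = [0.1750, 0.4250, 0.4000], E[r] = 0.2500, γ^t·E[r] = 0.065532, running G = 1.690238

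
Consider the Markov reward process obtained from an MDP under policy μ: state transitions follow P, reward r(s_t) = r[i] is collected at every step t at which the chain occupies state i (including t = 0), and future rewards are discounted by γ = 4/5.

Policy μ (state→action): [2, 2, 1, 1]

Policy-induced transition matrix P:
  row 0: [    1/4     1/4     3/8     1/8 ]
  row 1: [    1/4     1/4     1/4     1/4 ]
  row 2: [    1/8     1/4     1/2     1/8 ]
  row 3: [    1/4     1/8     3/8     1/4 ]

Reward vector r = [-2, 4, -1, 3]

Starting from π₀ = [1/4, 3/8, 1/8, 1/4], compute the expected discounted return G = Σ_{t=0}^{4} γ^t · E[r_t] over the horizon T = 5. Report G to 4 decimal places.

t=0: π = [0.2500, 0.3750, 0.1250, 0.2500], E[r] = 1.6250, γ^t·E[r] = 1.625000, running G = 1.625000
t=1: π = [0.2344, 0.2188, 0.3438, 0.2031], E[r] = 0.6719, γ^t·E[r] = 0.537500, running G = 2.162500
t=2: π = [0.2070, 0.2246, 0.3906, 0.1777], E[r] = 0.6270, γ^t·E[r] = 0.401250, running G = 2.563750
t=3: π = [0.2012, 0.2278, 0.3958, 0.1753], E[r] = 0.6389, γ^t·E[r] = 0.327125, running G = 2.890875
t=4: π = [0.2005, 0.2281, 0.3960, 0.1754], E[r] = 0.6414, γ^t·E[r] = 0.262738, running G = 3.153613

G = 3.1536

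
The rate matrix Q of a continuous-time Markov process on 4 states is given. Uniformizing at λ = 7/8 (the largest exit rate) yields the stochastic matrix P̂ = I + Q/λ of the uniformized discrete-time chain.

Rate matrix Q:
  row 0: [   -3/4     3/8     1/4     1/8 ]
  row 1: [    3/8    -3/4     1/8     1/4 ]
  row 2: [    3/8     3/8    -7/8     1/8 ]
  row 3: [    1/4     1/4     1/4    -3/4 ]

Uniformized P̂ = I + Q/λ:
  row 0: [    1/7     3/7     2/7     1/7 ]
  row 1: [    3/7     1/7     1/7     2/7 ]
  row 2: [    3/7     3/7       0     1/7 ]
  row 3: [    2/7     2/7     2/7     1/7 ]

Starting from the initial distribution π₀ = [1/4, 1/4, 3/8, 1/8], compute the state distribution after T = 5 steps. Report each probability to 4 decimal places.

t=0: π = [0.2500, 0.2500, 0.3750, 0.1250]
t=1: π = [0.3393, 0.3393, 0.1429, 0.1786]
t=2: π = [0.3061, 0.3061, 0.1964, 0.1913]
t=3: π = [0.3138, 0.3138, 0.1859, 0.1866]
t=4: π = [0.3123, 0.3123, 0.1878, 0.1877]
t=5: π = [0.3125, 0.3125, 0.1875, 0.1875]

π = [0.3125, 0.3125, 0.1875, 0.1875]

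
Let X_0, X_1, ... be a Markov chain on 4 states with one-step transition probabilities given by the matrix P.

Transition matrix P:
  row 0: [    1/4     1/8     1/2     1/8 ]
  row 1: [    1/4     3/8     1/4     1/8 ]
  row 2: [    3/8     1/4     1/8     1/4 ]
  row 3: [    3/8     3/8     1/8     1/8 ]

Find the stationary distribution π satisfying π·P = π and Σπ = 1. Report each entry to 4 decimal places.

π = [0.3039, 0.2650, 0.2721, 0.1590]

Balance equations π_j = Σ_i π_i·P[i][j]:
  π_0 = 1/4·π_0 + 1/4·π_1 + 3/8·π_2 + 3/8·π_3
  π_1 = 1/8·π_0 + 3/8·π_1 + 1/4·π_2 + 3/8·π_3
  π_2 = 1/2·π_0 + 1/4·π_1 + 1/8·π_2 + 1/8·π_3
  normalize: π_0 + π_1 + π_2 + π_3 = 1
Solving the linear system gives exactly π = [86/283, 75/283, 77/283, 45/283].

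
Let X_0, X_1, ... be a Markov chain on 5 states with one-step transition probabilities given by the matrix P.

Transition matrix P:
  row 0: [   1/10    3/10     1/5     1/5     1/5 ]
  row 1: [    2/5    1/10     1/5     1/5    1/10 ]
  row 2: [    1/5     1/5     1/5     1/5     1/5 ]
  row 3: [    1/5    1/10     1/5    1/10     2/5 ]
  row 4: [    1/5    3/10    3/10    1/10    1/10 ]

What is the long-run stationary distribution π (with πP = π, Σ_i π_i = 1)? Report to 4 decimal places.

Balance equations π_j = Σ_i π_i·P[i][j]:
  π_0 = 1/10·π_0 + 2/5·π_1 + 1/5·π_2 + 1/5·π_3 + 1/5·π_4
  π_1 = 3/10·π_0 + 1/10·π_1 + 1/5·π_2 + 1/10·π_3 + 3/10·π_4
  π_2 = 1/5·π_0 + 1/5·π_1 + 1/5·π_2 + 1/5·π_3 + 3/10·π_4
  π_3 = 1/5·π_0 + 1/5·π_1 + 1/5·π_2 + 1/10·π_3 + 1/10·π_4
  normalize: π_0 + π_1 + π_2 + π_3 + π_4 = 1
Solving the linear system gives exactly π = [1078/4923, 1006/4923, 3239/14769, 2426/14769, 2852/14769].

π = [0.2190, 0.2043, 0.2193, 0.1643, 0.1931]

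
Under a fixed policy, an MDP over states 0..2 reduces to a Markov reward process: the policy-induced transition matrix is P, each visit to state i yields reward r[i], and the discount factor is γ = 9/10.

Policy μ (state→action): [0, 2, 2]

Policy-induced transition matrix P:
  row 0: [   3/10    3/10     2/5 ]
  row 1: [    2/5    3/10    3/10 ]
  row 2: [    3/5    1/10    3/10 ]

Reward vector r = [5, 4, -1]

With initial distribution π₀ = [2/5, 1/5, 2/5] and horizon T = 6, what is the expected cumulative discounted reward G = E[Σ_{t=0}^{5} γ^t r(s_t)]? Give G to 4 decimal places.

t=0: π = [0.4000, 0.2000, 0.4000], E[r] = 2.4000, γ^t·E[r] = 2.400000, running G = 2.400000
t=1: π = [0.4400, 0.2200, 0.3400], E[r] = 2.7400, γ^t·E[r] = 2.466000, running G = 4.866000
t=2: π = [0.4240, 0.2320, 0.3440], E[r] = 2.7040, γ^t·E[r] = 2.190240, running G = 7.056240
t=3: π = [0.4264, 0.2312, 0.3424], E[r] = 2.7144, γ^t·E[r] = 1.978798, running G = 9.035038
t=4: π = [0.4258, 0.2315, 0.3426], E[r] = 2.7126, γ^t·E[r] = 1.779763, running G = 10.814801
t=5: π = [0.4259, 0.2315, 0.3426], E[r] = 2.7130, γ^t·E[r] = 1.602014, running G = 12.416814

G = 12.4168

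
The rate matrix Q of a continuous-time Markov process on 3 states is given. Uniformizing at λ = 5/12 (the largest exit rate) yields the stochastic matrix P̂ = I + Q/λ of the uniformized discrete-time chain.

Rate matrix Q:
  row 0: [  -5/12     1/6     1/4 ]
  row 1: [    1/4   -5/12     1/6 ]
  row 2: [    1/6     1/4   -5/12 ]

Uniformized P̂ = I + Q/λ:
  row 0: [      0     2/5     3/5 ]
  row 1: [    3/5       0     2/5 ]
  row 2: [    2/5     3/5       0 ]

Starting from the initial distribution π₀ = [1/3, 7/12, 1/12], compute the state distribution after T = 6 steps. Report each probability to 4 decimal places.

t=0: π = [0.3333, 0.5833, 0.0833]
t=1: π = [0.3833, 0.1833, 0.4333]
t=2: π = [0.2833, 0.4133, 0.3033]
t=3: π = [0.3693, 0.2953, 0.3353]
t=4: π = [0.3113, 0.3489, 0.3397]
t=5: π = [0.3453, 0.3284, 0.3264]
t=6: π = [0.3276, 0.3339, 0.3385]

π = [0.3276, 0.3339, 0.3385]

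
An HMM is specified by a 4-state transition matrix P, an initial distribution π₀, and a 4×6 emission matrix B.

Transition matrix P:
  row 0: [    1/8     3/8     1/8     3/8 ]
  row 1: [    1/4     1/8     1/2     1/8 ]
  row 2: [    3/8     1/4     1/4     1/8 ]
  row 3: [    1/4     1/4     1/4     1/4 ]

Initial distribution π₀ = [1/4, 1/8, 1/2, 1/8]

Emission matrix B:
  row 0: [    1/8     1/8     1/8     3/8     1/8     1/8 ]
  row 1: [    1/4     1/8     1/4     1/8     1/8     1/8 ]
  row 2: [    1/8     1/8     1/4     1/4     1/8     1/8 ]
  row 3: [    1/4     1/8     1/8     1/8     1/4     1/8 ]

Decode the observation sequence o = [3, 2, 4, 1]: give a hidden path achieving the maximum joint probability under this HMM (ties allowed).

t=0: δ = [9.375e-02, 1.562e-02, 1.250e-01, 1.562e-02]  (obs o_0=3)
t=1: δ = [5.859e-03, 8.789e-03, 7.812e-03, 4.395e-03]  ψ = [2, 0, 2, 0]  (obs o_1=2)
t=2: δ = [3.662e-04, 2.747e-04, 5.493e-04, 5.493e-04]  ψ = [2, 0, 1, 0]  (obs o_2=4)
t=3: δ = [2.575e-05, 1.717e-05, 1.717e-05, 1.717e-05]  ψ = [2, 0, 1, 0]  (obs o_3=1)
backtrack: best end state = 0; path = [0, 1, 2, 0]

path = [0, 1, 2, 0]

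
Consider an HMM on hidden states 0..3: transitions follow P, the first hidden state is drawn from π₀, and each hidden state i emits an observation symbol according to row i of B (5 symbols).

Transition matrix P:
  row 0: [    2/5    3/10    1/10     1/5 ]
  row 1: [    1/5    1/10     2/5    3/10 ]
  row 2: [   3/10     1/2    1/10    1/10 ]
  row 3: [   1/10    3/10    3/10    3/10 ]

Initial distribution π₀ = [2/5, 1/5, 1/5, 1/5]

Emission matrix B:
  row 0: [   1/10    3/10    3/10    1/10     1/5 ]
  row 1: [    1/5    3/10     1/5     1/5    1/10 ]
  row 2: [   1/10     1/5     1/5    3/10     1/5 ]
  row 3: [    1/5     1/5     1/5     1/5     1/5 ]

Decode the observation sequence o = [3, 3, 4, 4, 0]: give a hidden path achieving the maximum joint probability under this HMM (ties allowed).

path = [2, 1, 3, 2, 1]

t=0: δ = [4.000e-02, 4.000e-02, 6.000e-02, 4.000e-02]  (obs o_0=3)
t=1: δ = [1.800e-03, 6.000e-03, 4.800e-03, 2.400e-03]  ψ = [2, 2, 1, 1]  (obs o_1=3)
t=2: δ = [2.880e-04, 2.400e-04, 4.800e-04, 3.600e-04]  ψ = [2, 2, 1, 1]  (obs o_2=4)
t=3: δ = [2.880e-05, 2.400e-05, 2.160e-05, 2.160e-05]  ψ = [2, 2, 3, 3]  (obs o_3=4)
t=4: δ = [1.152e-06, 2.160e-06, 9.600e-07, 1.440e-06]  ψ = [0, 2, 1, 1]  (obs o_4=0)
backtrack: best end state = 1; path = [2, 1, 3, 2, 1]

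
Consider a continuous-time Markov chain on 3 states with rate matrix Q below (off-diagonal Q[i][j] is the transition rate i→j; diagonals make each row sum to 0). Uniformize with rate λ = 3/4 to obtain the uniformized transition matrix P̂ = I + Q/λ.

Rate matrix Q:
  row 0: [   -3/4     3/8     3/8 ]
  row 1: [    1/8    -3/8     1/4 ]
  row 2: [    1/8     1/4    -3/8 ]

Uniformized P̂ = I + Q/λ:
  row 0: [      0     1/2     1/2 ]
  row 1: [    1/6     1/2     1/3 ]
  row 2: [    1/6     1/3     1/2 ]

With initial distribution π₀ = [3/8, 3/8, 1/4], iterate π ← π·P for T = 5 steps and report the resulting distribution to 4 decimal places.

π = [0.1428, 0.4286, 0.4286]

t=0: π = [0.3750, 0.3750, 0.2500]
t=1: π = [0.1042, 0.4583, 0.4375]
t=2: π = [0.1493, 0.4271, 0.4236]
t=3: π = [0.1418, 0.4294, 0.4288]
t=4: π = [0.1430, 0.4285, 0.4284]
t=5: π = [0.1428, 0.4286, 0.4286]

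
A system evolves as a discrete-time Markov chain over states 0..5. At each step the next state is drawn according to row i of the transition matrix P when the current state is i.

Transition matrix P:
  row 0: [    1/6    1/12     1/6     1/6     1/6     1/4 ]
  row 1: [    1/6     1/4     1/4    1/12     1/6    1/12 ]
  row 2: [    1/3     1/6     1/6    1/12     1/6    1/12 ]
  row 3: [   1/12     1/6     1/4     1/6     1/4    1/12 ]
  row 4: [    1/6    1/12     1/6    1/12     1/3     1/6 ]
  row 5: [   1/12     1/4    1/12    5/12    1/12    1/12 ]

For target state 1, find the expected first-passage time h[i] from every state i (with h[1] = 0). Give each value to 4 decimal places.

First-step conditioning: h[1] = 0; for i ≠ 1, h[i] = 1 + Σ_k P[i][k]·h[k].
  h[0] = 1 + 1/6·h[0] + 1/6·h[2] + 1/6·h[3] + 1/6·h[4] + 1/4·h[5]
  h[2] = 1 + 1/3·h[0] + 1/6·h[2] + 1/12·h[3] + 1/6·h[4] + 1/12·h[5]
  h[3] = 1 + 1/12·h[0] + 1/4·h[2] + 1/6·h[3] + 1/4·h[4] + 1/12·h[5]
  h[4] = 1 + 1/6·h[0] + 1/6·h[2] + 1/12·h[3] + 1/3·h[4] + 1/6·h[5]
  h[5] = 1 + 1/12·h[0] + 1/12·h[2] + 5/12·h[3] + 1/12·h[4] + 1/12·h[5]
Solving the 5×5 linear system over states ≠ 1 gives exactly h = [3927/538, 0, 1860/269, 1845/269, 4011/538, 1662/269] (h[1] = 0 is the target).

h = [7.2993, 0.0000, 6.9145, 6.8587, 7.4554, 6.1784]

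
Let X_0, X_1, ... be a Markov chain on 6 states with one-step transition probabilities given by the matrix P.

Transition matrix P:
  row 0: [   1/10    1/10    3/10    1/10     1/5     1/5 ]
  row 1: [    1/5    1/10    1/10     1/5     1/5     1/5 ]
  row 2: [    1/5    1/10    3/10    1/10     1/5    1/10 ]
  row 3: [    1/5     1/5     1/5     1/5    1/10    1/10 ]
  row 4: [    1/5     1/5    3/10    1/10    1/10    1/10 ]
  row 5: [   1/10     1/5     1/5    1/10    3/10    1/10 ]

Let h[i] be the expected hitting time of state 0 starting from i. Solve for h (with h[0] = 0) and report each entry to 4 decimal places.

h = [0.0000, 5.3570, 5.3028, 5.3083, 5.3078, 5.8390]

First-step conditioning: h[0] = 0; for i ≠ 0, h[i] = 1 + Σ_k P[i][k]·h[k].
  h[1] = 1 + 1/10·h[1] + 1/10·h[2] + 1/5·h[3] + 1/5·h[4] + 1/5·h[5]
  h[2] = 1 + 1/10·h[1] + 3/10·h[2] + 1/10·h[3] + 1/5·h[4] + 1/10·h[5]
  h[3] = 1 + 1/5·h[1] + 1/5·h[2] + 1/5·h[3] + 1/10·h[4] + 1/10·h[5]
  h[4] = 1 + 1/5·h[1] + 3/10·h[2] + 1/10·h[3] + 1/10·h[4] + 1/10·h[5]
  h[5] = 1 + 1/5·h[1] + 1/5·h[2] + 1/10·h[3] + 3/10·h[4] + 1/10·h[5]
Solving the 5×5 linear system over states ≠ 0 gives exactly h = [0, 97910/18277, 96920/18277, 1980/373, 97010/18277, 106720/18277] (h[0] = 0 is the target).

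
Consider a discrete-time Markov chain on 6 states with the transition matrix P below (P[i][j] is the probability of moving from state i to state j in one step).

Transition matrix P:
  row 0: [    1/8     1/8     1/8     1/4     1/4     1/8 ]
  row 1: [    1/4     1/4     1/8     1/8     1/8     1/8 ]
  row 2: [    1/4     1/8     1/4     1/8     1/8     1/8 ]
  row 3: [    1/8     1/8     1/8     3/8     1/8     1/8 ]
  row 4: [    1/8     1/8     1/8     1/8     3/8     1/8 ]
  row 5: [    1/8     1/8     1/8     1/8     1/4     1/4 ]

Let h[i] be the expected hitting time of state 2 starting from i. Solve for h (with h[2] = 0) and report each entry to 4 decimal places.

h = [8.0000, 8.0000, 0.0000, 8.0000, 8.0000, 8.0000]

First-step conditioning: h[2] = 0; for i ≠ 2, h[i] = 1 + Σ_k P[i][k]·h[k].
  h[0] = 1 + 1/8·h[0] + 1/8·h[1] + 1/4·h[3] + 1/4·h[4] + 1/8·h[5]
  h[1] = 1 + 1/4·h[0] + 1/4·h[1] + 1/8·h[3] + 1/8·h[4] + 1/8·h[5]
  h[3] = 1 + 1/8·h[0] + 1/8·h[1] + 3/8·h[3] + 1/8·h[4] + 1/8·h[5]
  h[4] = 1 + 1/8·h[0] + 1/8·h[1] + 1/8·h[3] + 3/8·h[4] + 1/8·h[5]
  h[5] = 1 + 1/8·h[0] + 1/8·h[1] + 1/8·h[3] + 1/4·h[4] + 1/4·h[5]
Solving the 5×5 linear system over states ≠ 2 gives exactly h = [8, 8, 0, 8, 8, 8] (h[2] = 0 is the target).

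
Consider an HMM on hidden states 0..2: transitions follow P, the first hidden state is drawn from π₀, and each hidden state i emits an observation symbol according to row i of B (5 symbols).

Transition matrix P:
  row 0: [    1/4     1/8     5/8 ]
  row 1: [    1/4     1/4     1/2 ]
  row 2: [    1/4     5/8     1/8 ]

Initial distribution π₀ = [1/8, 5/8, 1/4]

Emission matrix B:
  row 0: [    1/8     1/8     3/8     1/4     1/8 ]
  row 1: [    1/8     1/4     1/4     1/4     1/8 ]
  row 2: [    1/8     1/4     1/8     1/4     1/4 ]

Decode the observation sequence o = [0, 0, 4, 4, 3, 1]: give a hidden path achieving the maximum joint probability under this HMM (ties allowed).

path = [1, 2, 1, 2, 1, 2]

t=0: δ = [1.562e-02, 7.812e-02, 3.125e-02]  (obs o_0=0)
t=1: δ = [2.441e-03, 2.441e-03, 4.883e-03]  ψ = [1, 1, 1]  (obs o_1=0)
t=2: δ = [1.526e-04, 3.815e-04, 3.815e-04]  ψ = [2, 2, 0]  (obs o_2=4)
t=3: δ = [1.192e-05, 2.980e-05, 4.768e-05]  ψ = [1, 2, 1]  (obs o_3=4)
t=4: δ = [2.980e-06, 7.451e-06, 3.725e-06]  ψ = [2, 2, 1]  (obs o_4=3)
t=5: δ = [2.328e-07, 5.821e-07, 9.313e-07]  ψ = [1, 2, 1]  (obs o_5=1)
backtrack: best end state = 2; path = [1, 2, 1, 2, 1, 2]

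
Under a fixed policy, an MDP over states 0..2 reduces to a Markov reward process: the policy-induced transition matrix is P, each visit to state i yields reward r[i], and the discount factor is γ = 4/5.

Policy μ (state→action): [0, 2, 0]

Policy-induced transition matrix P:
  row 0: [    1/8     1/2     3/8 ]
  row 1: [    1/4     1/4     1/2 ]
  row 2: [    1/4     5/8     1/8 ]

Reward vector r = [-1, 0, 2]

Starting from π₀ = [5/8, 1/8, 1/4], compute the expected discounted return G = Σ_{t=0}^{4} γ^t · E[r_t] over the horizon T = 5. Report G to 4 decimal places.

G = 0.9961

t=0: π = [0.6250, 0.1250, 0.2500], E[r] = -0.1250, γ^t·E[r] = -0.125000, running G = -0.125000
t=1: π = [0.1719, 0.5000, 0.3281], E[r] = 0.4844, γ^t·E[r] = 0.387500, running G = 0.262500
t=2: π = [0.2285, 0.4160, 0.3555], E[r] = 0.4824, γ^t·E[r] = 0.308750, running G = 0.571250
t=3: π = [0.2214, 0.4404, 0.3381], E[r] = 0.4548, γ^t·E[r] = 0.232875, running G = 0.804125
t=4: π = [0.2223, 0.4322, 0.3455], E[r] = 0.4687, γ^t·E[r] = 0.191988, running G = 0.996113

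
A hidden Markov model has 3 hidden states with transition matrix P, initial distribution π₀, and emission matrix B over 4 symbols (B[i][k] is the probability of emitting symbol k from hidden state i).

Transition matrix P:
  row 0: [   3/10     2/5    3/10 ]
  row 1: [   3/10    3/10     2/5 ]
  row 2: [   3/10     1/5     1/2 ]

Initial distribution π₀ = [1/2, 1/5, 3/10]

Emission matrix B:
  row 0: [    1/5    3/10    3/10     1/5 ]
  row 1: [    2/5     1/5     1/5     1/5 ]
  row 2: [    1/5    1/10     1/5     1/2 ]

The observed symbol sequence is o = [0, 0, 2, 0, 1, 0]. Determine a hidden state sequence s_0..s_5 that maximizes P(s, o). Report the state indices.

t=0: δ = [1.000e-01, 8.000e-02, 6.000e-02]  (obs o_0=0)
t=1: δ = [6.000e-03, 1.600e-02, 6.400e-03]  ψ = [0, 0, 1]  (obs o_1=0)
t=2: δ = [1.440e-03, 9.600e-04, 1.280e-03]  ψ = [1, 1, 1]  (obs o_2=2)
t=3: δ = [8.640e-05, 2.304e-04, 1.280e-04]  ψ = [0, 0, 2]  (obs o_3=0)
t=4: δ = [2.074e-05, 1.382e-05, 9.216e-06]  ψ = [1, 1, 1]  (obs o_4=1)
t=5: δ = [1.244e-06, 3.318e-06, 1.244e-06]  ψ = [0, 0, 0]  (obs o_5=0)
backtrack: best end state = 1; path = [0, 1, 0, 1, 0, 1]

path = [0, 1, 0, 1, 0, 1]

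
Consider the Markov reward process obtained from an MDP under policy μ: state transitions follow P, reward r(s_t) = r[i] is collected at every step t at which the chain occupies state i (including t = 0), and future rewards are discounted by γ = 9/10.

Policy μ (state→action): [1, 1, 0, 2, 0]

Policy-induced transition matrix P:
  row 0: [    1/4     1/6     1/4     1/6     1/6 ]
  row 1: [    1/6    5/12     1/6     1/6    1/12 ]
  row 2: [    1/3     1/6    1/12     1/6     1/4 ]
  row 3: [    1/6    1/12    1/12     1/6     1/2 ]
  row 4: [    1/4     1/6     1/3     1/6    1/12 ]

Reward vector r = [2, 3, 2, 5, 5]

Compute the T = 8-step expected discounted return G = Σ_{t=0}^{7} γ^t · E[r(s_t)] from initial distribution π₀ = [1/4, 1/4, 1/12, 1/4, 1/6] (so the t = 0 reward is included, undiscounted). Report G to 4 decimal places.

t=0: π = [0.2500, 0.2500, 0.0833, 0.2500, 0.1667], E[r] = 3.5000, γ^t·E[r] = 3.500000, running G = 3.500000
t=1: π = [0.2153, 0.2083, 0.1875, 0.1667, 0.2222], E[r] = 3.3750, γ^t·E[r] = 3.037500, running G = 6.537500
t=2: π = [0.2344, 0.2049, 0.1921, 0.1667, 0.2020], E[r] = 3.3108, γ^t·E[r] = 2.681719, running G = 9.219219
t=3: π = [0.2351, 0.2040, 0.1900, 0.1667, 0.2043], E[r] = 3.3170, γ^t·E[r] = 2.418082, running G = 11.637301
t=4: π = [0.2349, 0.2038, 0.1906, 0.1667, 0.2040], E[r] = 3.3159, γ^t·E[r] = 2.175530, running G = 13.812831
t=5: π = [0.2350, 0.2037, 0.1905, 0.1667, 0.2041], E[r] = 3.3161, γ^t·E[r] = 1.958115, running G = 15.770947
t=6: π = [0.2350, 0.2037, 0.1905, 0.1667, 0.2041], E[r] = 3.3160, γ^t·E[r] = 1.762276, running G = 17.533223
t=7: π = [0.2350, 0.2037, 0.1905, 0.1667, 0.2041], E[r] = 3.3160, γ^t·E[r] = 1.586054, running G = 19.119277

G = 19.1193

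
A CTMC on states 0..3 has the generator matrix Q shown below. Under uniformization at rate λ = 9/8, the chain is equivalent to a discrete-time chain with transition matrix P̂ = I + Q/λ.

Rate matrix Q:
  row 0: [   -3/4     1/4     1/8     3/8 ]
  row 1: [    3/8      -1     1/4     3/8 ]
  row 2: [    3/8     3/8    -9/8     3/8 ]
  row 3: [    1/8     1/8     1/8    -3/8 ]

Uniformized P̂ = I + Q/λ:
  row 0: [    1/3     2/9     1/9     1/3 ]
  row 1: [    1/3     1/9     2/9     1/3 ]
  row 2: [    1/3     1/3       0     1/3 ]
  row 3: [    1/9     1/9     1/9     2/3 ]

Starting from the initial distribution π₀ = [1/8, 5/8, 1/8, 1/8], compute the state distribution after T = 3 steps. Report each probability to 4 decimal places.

t=0: π = [0.1250, 0.6250, 0.1250, 0.1250]
t=1: π = [0.3056, 0.1528, 0.1667, 0.3750]
t=2: π = [0.2500, 0.1821, 0.1096, 0.4583]
t=3: π = [0.2315, 0.1632, 0.1192, 0.4861]

π = [0.2315, 0.1632, 0.1192, 0.4861]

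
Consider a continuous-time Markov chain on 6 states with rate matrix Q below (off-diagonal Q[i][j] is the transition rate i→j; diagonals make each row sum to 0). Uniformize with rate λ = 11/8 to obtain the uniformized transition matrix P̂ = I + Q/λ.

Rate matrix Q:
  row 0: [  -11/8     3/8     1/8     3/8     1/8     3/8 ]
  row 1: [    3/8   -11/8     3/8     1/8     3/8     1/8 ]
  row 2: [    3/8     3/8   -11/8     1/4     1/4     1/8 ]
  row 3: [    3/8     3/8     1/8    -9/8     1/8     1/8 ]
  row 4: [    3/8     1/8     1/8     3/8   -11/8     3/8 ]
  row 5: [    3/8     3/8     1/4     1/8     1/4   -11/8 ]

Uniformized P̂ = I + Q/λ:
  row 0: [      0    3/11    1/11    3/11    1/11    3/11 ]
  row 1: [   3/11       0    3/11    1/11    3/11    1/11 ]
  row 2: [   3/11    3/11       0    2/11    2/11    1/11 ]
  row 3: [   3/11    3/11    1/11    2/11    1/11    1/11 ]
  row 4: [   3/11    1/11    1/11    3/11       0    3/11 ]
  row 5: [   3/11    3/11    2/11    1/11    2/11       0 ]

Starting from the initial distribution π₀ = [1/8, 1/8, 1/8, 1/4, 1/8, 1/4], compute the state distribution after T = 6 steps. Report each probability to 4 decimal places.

t=0: π = [0.1250, 0.1250, 0.1250, 0.2500, 0.1250, 0.2500]
t=1: π = [0.2386, 0.2159, 0.1250, 0.1705, 0.1364, 0.1136]
t=2: π = [0.2076, 0.1890, 0.1291, 0.1860, 0.1395, 0.1488]
t=3: π = [0.2161, 0.1958, 0.1271, 0.1827, 0.1379, 0.1405]
t=4: π = [0.2138, 0.1943, 0.1277, 0.1834, 0.1383, 0.1425]
t=5: π = [0.2144, 0.1946, 0.1276, 0.1832, 0.1382, 0.1420]
t=6: π = [0.2142, 0.1945, 0.1276, 0.1833, 0.1382, 0.1421]

π = [0.2142, 0.1945, 0.1276, 0.1833, 0.1382, 0.1421]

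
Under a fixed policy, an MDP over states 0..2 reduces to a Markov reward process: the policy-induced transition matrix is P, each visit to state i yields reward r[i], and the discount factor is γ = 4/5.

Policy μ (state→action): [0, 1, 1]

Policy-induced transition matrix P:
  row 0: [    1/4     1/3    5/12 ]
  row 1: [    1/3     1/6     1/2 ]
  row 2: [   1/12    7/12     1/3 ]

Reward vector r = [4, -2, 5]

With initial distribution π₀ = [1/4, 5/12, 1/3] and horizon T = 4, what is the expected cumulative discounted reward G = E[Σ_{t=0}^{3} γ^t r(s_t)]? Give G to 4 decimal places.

G = 6.1800

t=0: π = [0.2500, 0.4167, 0.3333], E[r] = 1.8333, γ^t·E[r] = 1.833333, running G = 1.833333
t=1: π = [0.2292, 0.3472, 0.4236], E[r] = 2.3403, γ^t·E[r] = 1.872222, running G = 3.705556
t=2: π = [0.2083, 0.3814, 0.4103], E[r] = 2.1221, γ^t·E[r] = 1.358148, running G = 5.063704
t=3: π = [0.2134, 0.3723, 0.4143], E[r] = 2.1802, γ^t·E[r] = 1.116247, running G = 6.179951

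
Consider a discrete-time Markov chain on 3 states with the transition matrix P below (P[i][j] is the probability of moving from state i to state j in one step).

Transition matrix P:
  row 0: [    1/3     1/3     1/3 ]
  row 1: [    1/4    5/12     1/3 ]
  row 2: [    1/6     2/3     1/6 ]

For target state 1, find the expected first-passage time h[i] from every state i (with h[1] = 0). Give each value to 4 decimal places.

First-step conditioning: h[1] = 0; for i ≠ 1, h[i] = 1 + Σ_k P[i][k]·h[k].
  h[0] = 1 + 1/3·h[0] + 1/3·h[2]
  h[2] = 1 + 1/6·h[0] + 1/6·h[2]
Solving the 2×2 linear system over states ≠ 1 gives exactly h = [7/3, 0, 5/3] (h[1] = 0 is the target).

h = [2.3333, 0.0000, 1.6667]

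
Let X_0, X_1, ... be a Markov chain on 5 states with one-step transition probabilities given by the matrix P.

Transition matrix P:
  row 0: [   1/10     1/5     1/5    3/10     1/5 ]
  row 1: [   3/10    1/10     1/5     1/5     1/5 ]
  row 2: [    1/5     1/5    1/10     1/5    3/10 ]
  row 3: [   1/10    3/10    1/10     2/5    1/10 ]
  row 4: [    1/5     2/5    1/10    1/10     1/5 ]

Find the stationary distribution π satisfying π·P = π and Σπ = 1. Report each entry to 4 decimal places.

Balance equations π_j = Σ_i π_i·P[i][j]:
  π_0 = 1/10·π_0 + 3/10·π_1 + 1/5·π_2 + 1/10·π_3 + 1/5·π_4
  π_1 = 1/5·π_0 + 1/10·π_1 + 1/5·π_2 + 3/10·π_3 + 2/5·π_4
  π_2 = 1/5·π_0 + 1/5·π_1 + 1/10·π_2 + 1/10·π_3 + 1/10·π_4
  π_3 = 3/10·π_0 + 1/5·π_1 + 1/5·π_2 + 2/5·π_3 + 1/10·π_4
  normalize: π_0 + π_1 + π_2 + π_3 + π_4 = 1
Solving the linear system gives exactly π = [646/3571, 853/3571, 507/3571, 889/3571, 676/3571].

π = [0.1809, 0.2389, 0.1420, 0.2489, 0.1893]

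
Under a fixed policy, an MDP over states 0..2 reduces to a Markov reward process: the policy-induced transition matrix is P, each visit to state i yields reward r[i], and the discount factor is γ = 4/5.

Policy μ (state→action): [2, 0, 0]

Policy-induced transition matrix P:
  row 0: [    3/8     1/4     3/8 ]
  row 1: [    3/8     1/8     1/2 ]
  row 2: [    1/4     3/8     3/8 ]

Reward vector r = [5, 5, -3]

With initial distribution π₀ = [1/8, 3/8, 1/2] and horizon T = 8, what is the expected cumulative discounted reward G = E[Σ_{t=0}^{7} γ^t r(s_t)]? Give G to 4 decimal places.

t=0: π = [0.1250, 0.3750, 0.5000], E[r] = 1.0000, γ^t·E[r] = 1.000000, running G = 1.000000
t=1: π = [0.3125, 0.2656, 0.4219], E[r] = 1.6250, γ^t·E[r] = 1.300000, running G = 2.300000
t=2: π = [0.3223, 0.2695, 0.4082], E[r] = 1.7344, γ^t·E[r] = 1.110000, running G = 3.410000
t=3: π = [0.3240, 0.2673, 0.4087], E[r] = 1.7305, γ^t·E[r] = 0.886000, running G = 4.296000
t=4: π = [0.3239, 0.2677, 0.4084], E[r] = 1.7327, γ^t·E[r] = 0.709700, running G = 5.005700
t=5: π = [0.3239, 0.2676, 0.4085], E[r] = 1.7323, γ^t·E[r] = 0.567650, running G = 5.573350
t=6: π = [0.3239, 0.2676, 0.4084], E[r] = 1.7324, γ^t·E[r] = 0.454140, running G = 6.027490
t=7: π = [0.3239, 0.2676, 0.4085], E[r] = 1.7324, γ^t·E[r] = 0.363309, running G = 6.390799

G = 6.3908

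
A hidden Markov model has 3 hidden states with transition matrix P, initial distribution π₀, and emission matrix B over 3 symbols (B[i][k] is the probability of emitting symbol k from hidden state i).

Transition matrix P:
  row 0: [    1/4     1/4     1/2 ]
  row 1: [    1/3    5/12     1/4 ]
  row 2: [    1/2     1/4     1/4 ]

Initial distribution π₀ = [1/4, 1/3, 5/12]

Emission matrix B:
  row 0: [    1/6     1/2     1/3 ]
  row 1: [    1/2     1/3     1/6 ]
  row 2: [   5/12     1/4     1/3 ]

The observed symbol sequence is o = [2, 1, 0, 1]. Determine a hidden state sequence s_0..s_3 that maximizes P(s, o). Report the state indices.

t=0: δ = [8.333e-02, 5.556e-02, 1.389e-01]  (obs o_0=2)
t=1: δ = [3.472e-02, 1.157e-02, 1.042e-02]  ψ = [2, 2, 0]  (obs o_1=1)
t=2: δ = [1.447e-03, 4.340e-03, 7.234e-03]  ψ = [0, 0, 0]  (obs o_2=0)
t=3: δ = [1.808e-03, 6.028e-04, 4.521e-04]  ψ = [2, 1, 2]  (obs o_3=1)
backtrack: best end state = 0; path = [2, 0, 2, 0]

path = [2, 0, 2, 0]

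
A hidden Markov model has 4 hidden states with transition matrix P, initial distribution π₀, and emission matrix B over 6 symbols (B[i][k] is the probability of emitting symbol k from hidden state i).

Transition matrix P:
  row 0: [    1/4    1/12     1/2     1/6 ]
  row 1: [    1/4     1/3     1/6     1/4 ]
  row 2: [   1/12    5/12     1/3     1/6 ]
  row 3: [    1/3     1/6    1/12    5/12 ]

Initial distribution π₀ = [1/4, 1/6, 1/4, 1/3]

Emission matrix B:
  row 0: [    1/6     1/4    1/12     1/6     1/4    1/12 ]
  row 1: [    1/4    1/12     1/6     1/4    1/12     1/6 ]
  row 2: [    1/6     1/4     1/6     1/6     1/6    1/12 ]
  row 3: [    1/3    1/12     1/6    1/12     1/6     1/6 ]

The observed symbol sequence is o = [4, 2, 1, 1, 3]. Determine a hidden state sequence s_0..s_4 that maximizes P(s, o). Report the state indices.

t=0: δ = [6.250e-02, 1.389e-02, 4.167e-02, 5.556e-02]  (obs o_0=4)
t=1: δ = [1.543e-03, 2.894e-03, 5.208e-03, 3.858e-03]  ψ = [3, 2, 0, 3]  (obs o_1=2)
t=2: δ = [3.215e-04, 1.808e-04, 4.340e-04, 1.340e-04]  ψ = [3, 2, 2, 3]  (obs o_2=1)
t=3: δ = [2.009e-05, 1.507e-05, 4.019e-05, 6.028e-06]  ψ = [0, 2, 0, 2]  (obs o_3=1)
t=4: δ = [8.372e-07, 4.186e-06, 2.233e-06, 5.582e-07]  ψ = [0, 2, 2, 2]  (obs o_4=3)
backtrack: best end state = 1; path = [3, 3, 0, 2, 1]

path = [3, 3, 0, 2, 1]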